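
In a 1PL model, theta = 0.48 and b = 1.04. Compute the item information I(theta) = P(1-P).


P = 1/(1+exp(-(0.48-1.04))) = 0.3635
I = P*(1-P) = 0.3635 * 0.6365
I = 0.2314

0.2314


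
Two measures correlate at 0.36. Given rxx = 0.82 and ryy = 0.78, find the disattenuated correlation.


r_corrected = rxy / sqrt(rxx * ryy)
= 0.36 / sqrt(0.82 * 0.78)
= 0.36 / sqrt(0.6396)
= 0.36 / 0.79975
r_corrected = 0.4501

0.4501


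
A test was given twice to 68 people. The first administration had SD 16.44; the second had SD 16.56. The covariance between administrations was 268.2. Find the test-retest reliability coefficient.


r = cov(X,Y) / (SD_X * SD_Y)
r = 268.2 / (16.44 * 16.56)
r = 268.2 / 272.2464
r = 0.9851

0.9851


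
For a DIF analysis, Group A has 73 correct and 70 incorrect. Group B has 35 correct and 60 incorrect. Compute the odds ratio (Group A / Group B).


Odds_A = 73/70 = 1.0429
Odds_B = 35/60 = 0.5833
OR = Odds_A / Odds_B = 1.0429 / 0.5833
Exactly, OR = (73 * 60) / (70 * 35) = 4380 / 2450
OR = 1.7878

1.7878


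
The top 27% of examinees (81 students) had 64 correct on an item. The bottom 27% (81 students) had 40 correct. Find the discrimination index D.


p_upper = 64/81 = 0.7901
p_lower = 40/81 = 0.4938
D = 0.7901 - 0.4938 = 0.2963

0.2963


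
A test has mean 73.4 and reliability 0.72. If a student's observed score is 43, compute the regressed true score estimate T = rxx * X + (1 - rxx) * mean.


T_est = rxx * X + (1 - rxx) * mean
T_est = 0.72 * 43 + 0.28 * 73.4
T_est = 30.96 + 20.552
T_est = 51.512

51.512


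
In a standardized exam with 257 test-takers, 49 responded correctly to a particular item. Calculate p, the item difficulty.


Item difficulty p = number correct / total examinees
p = 49 / 257
p = 0.1907

0.1907


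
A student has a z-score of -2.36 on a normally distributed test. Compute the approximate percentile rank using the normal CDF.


CDF(z) = 0.5 * (1 + erf(z/sqrt(2)))
erf(-1.6688) = -0.9817
CDF = 0.0091
Percentile rank = 0.0091 * 100 = 0.91

0.91


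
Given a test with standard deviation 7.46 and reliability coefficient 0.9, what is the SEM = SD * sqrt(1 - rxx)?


SEM = SD * sqrt(1 - rxx)
SEM = 7.46 * sqrt(1 - 0.9)
SEM = 7.46 * sqrt(0.1) = 7.46 * 0.316228
SEM = 2.3591

2.3591


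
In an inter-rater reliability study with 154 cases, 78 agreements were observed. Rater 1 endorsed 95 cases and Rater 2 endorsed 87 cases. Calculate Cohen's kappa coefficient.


P_o = 78/154 = 0.506494
P_e = (95*87 + 59*67) / 23716 = 0.51518
kappa = (P_o - P_e) / (1 - P_e)
kappa = (0.506494 - 0.51518) / (1 - 0.51518)
kappa = -0.0179

-0.0179


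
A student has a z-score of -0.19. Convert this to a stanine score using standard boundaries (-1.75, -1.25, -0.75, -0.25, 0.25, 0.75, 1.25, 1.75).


Stanine boundaries: [-1.75, -1.25, -0.75, -0.25, 0.25, 0.75, 1.25, 1.75]
z = -0.19
Check each boundary:
  z >= -1.75 -> could be stanine 2
  z >= -1.25 -> could be stanine 3
  z >= -0.75 -> could be stanine 4
  z >= -0.25 -> could be stanine 5
  z < 0.25
  z < 0.75
  z < 1.25
  z < 1.75
Highest qualifying boundary gives stanine = 5

5


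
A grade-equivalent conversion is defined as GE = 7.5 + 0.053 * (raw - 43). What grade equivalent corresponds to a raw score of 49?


raw - median = 49 - 43 = 6
slope * diff = 0.053 * 6 = 0.318
GE = 7.5 + 0.318
GE = 7.818

7.818


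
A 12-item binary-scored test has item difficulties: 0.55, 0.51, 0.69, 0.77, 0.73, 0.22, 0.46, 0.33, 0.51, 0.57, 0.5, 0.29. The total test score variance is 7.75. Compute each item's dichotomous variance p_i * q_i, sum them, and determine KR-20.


For each item, compute p_i * q_i:
  Item 1: 0.55 * 0.45 = 0.2475
  Item 2: 0.51 * 0.49 = 0.2499
  Item 3: 0.69 * 0.31 = 0.2139
  Item 4: 0.77 * 0.23 = 0.1771
  Item 5: 0.73 * 0.27 = 0.1971
  Item 6: 0.22 * 0.78 = 0.1716
  Item 7: 0.46 * 0.54 = 0.2484
  Item 8: 0.33 * 0.67 = 0.2211
  Item 9: 0.51 * 0.49 = 0.2499
  Item 10: 0.57 * 0.43 = 0.2451
  Item 11: 0.5 * 0.5 = 0.25
  Item 12: 0.29 * 0.71 = 0.2059
Sum(p_i * q_i) = 0.2475 + 0.2499 + 0.2139 + 0.1771 + 0.1971 + 0.1716 + 0.2484 + 0.2211 + 0.2499 + 0.2451 + 0.25 + 0.2059 = 2.6775
KR-20 = (k/(k-1)) * (1 - Sum(p_i*q_i) / Var_total)
= (12/11) * (1 - 2.6775/7.75)
= 1.0909 * 0.6545
KR-20 = 0.714

0.714


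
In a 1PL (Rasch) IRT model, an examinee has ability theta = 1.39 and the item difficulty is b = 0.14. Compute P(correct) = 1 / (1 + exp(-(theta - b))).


theta - b = 1.39 - 0.14 = 1.25
exp(-(theta - b)) = exp(-1.25) = 0.2865
P = 1 / (1 + 0.2865)
P = 0.7773

0.7773


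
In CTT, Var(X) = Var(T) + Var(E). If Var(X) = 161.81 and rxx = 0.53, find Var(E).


var_true = rxx * var_obs = 0.53 * 161.81 = 85.7593
var_error = var_obs - var_true
var_error = 161.81 - 85.7593
var_error = 76.0507

76.0507


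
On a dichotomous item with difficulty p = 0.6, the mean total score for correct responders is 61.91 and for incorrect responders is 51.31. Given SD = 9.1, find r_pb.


q = 1 - p = 0.4
rpb = ((M1 - M0) / SD) * sqrt(p * q)
rpb = ((61.91 - 51.31) / 9.1) * sqrt(0.6 * 0.4)
rpb = 0.5707

0.5707


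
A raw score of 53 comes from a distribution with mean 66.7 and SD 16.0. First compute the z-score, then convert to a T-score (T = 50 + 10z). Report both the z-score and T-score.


z = (X - mean) / SD = (53 - 66.7) / 16.0
z = -13.7 / 16.0
z = -0.8562
T-score = T = 50 + 10z
Carry z at full precision (z = -13.7 / 16.0) into the conversion:
T-score = 50 + 10 * (-13.7 / 16.0) = 50 + -137 / 16.0
T-score = 50 + -8.5625
T-score = 41.4375

41.4375


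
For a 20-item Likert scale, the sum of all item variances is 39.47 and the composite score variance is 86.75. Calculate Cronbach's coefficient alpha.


alpha = (k/(k-1)) * (1 - sum(si^2)/s_total^2)
= (20/19) * (1 - 39.47/86.75)
alpha = 0.5737

0.5737


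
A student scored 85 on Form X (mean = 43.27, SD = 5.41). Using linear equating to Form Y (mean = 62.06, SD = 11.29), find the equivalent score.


slope = SD_Y / SD_X = 11.29 / 5.41 ~ 2.0869
intercept = mean_Y - slope * mean_X = 62.06 - (11.29 / 5.41) * 43.27 ~ -28.2391
Y = slope * X + intercept. To avoid rounding drift from the rounded slope/intercept, evaluate the equivalent form Y = mean_Y + SD_Y * (X - mean_X) / SD_X at full precision:
Y = 62.06 + 11.29 * (85 - 43.27) / 5.41
Y = 62.06 + 11.29 * 41.73 / 5.41
Y = 62.06 + 471.1317 / 5.41
Y = 62.06 + 87.0853
Y = 149.1453

149.1453


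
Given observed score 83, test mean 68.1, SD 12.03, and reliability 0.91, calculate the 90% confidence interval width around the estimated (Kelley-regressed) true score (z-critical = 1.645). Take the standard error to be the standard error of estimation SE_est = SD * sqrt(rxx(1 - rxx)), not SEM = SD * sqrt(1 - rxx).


True score estimate = 0.91*83 + 0.09*68.1 = 81.659
SE_est = SD * sqrt(rxx * (1 - rxx)) = 12.03 * sqrt(0.91 * 0.09) = 12.03 * sqrt(0.0819) = 3.442767
CI = T_est +/- z * SE_est, so width = 2 * z * SE_est = 2 * 1.645 * 3.442767
Width = 11.3267

11.3267


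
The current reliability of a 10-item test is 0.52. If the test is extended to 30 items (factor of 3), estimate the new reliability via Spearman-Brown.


r_new = (n * rxx) / (1 + (n-1) * rxx)
r_new = (3 * 0.52) / (1 + 2 * 0.52)
r_new = 1.56 / 2.04
r_new = 0.7647

0.7647


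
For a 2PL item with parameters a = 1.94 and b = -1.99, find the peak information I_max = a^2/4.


For 2PL, max info at theta = b = -1.99
I_max = a^2 / 4 = 1.94^2 / 4
= 3.7636 / 4
I_max = 0.9409

0.9409


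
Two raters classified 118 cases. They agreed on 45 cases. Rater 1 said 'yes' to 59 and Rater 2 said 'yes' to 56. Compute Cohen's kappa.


P_o = 45/118 = 0.381356
P_e = (59*56 + 59*62) / 13924 = 0.5
kappa = (P_o - P_e) / (1 - P_e)
kappa = (0.381356 - 0.5) / (1 - 0.5)
kappa = -0.2373

-0.2373


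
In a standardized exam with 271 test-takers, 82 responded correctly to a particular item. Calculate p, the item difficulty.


Item difficulty p = number correct / total examinees
p = 82 / 271
p = 0.3026

0.3026


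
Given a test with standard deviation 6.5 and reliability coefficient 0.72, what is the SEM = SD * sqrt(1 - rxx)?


SEM = SD * sqrt(1 - rxx)
SEM = 6.5 * sqrt(1 - 0.72)
SEM = 6.5 * sqrt(0.28) = 6.5 * 0.52915
SEM = 3.4395

3.4395


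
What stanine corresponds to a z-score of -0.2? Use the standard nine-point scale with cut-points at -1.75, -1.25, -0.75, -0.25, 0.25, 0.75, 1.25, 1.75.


Stanine boundaries: [-1.75, -1.25, -0.75, -0.25, 0.25, 0.75, 1.25, 1.75]
z = -0.2
Check each boundary:
  z >= -1.75 -> could be stanine 2
  z >= -1.25 -> could be stanine 3
  z >= -0.75 -> could be stanine 4
  z >= -0.25 -> could be stanine 5
  z < 0.25
  z < 0.75
  z < 1.25
  z < 1.75
Highest qualifying boundary gives stanine = 5

5


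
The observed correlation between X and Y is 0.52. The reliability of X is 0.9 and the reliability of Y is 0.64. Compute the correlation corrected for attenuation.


r_corrected = rxy / sqrt(rxx * ryy)
= 0.52 / sqrt(0.9 * 0.64)
= 0.52 / sqrt(0.576)
= 0.52 / 0.758947
r_corrected = 0.6852

0.6852


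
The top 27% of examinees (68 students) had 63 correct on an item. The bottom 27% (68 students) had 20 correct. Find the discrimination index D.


p_upper = 63/68 = 0.9265
p_lower = 20/68 = 0.2941
D = 0.9265 - 0.2941 = 0.6324

0.6324


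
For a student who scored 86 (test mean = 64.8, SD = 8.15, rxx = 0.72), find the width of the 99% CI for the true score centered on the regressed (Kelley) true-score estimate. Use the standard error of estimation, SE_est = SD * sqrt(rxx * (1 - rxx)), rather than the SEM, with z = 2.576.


True score estimate = 0.72*86 + 0.28*64.8 = 80.064
SE_est = SD * sqrt(rxx * (1 - rxx)) = 8.15 * sqrt(0.72 * 0.28) = 8.15 * sqrt(0.2016) = 3.659341
CI = T_est +/- z * SE_est, so width = 2 * z * SE_est = 2 * 2.576 * 3.659341
Width = 18.8529

18.8529


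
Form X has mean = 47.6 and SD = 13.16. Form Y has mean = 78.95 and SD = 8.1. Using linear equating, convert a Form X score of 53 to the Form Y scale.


slope = SD_Y / SD_X = 8.1 / 13.16 ~ 0.6155
intercept = mean_Y - slope * mean_X = 78.95 - (8.1 / 13.16) * 47.6 ~ 49.6521
Y = slope * X + intercept. To avoid rounding drift from the rounded slope/intercept, evaluate the equivalent form Y = mean_Y + SD_Y * (X - mean_X) / SD_X at full precision:
Y = 78.95 + 8.1 * (53 - 47.6) / 13.16
Y = 78.95 + 8.1 * 5.4 / 13.16
Y = 78.95 + 43.74 / 13.16
Y = 78.95 + 3.3237
Y = 82.2737

82.2737


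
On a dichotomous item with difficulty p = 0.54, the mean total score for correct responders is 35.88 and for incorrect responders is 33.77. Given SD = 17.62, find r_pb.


q = 1 - p = 0.46
rpb = ((M1 - M0) / SD) * sqrt(p * q)
rpb = ((35.88 - 33.77) / 17.62) * sqrt(0.54 * 0.46)
rpb = 0.0597

0.0597


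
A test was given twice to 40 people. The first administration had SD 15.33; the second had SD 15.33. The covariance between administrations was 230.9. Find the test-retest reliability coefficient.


r = cov(X,Y) / (SD_X * SD_Y)
r = 230.9 / (15.33 * 15.33)
r = 230.9 / 235.0089
r = 0.9825

0.9825


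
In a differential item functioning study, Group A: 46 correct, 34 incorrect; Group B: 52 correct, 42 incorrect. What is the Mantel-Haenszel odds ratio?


Odds_A = 46/34 = 1.3529
Odds_B = 52/42 = 1.2381
OR = Odds_A / Odds_B = 1.3529 / 1.2381
Exactly, OR = (46 * 42) / (34 * 52) = 1932 / 1768
OR = 1.0928

1.0928


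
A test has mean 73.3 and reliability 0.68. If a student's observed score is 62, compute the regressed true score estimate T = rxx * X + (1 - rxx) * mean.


T_est = rxx * X + (1 - rxx) * mean
T_est = 0.68 * 62 + 0.32 * 73.3
T_est = 42.16 + 23.456
T_est = 65.616

65.616


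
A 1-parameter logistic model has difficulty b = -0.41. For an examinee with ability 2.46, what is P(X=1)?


theta - b = 2.46 - -0.41 = 2.87
exp(-(theta - b)) = exp(-2.87) = 0.0567
P = 1 / (1 + 0.0567)
P = 0.9463

0.9463


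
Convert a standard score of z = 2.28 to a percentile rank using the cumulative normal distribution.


CDF(z) = 0.5 * (1 + erf(z/sqrt(2)))
erf(1.6122) = 0.9774
CDF = 0.9887
Percentile rank = 0.9887 * 100 = 98.87

98.87


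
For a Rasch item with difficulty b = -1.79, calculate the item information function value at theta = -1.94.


P = 1/(1+exp(-(-1.94--1.79))) = 0.4626
I = P*(1-P) = 0.4626 * 0.5374
I = 0.2486

0.2486


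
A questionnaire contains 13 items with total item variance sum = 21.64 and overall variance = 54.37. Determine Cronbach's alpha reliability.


alpha = (k/(k-1)) * (1 - sum(si^2)/s_total^2)
= (13/12) * (1 - 21.64/54.37)
alpha = 0.6522

0.6522


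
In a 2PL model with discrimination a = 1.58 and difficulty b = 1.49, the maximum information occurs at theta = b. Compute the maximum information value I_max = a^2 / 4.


For 2PL, max info at theta = b = 1.49
I_max = a^2 / 4 = 1.58^2 / 4
= 2.4964 / 4
I_max = 0.6241

0.6241


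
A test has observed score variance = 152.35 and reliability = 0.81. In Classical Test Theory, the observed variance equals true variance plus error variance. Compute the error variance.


var_true = rxx * var_obs = 0.81 * 152.35 = 123.4035
var_error = var_obs - var_true
var_error = 152.35 - 123.4035
var_error = 28.9465

28.9465


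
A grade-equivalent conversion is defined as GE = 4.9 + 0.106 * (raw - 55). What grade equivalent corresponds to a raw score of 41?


raw - median = 41 - 55 = -14
slope * diff = 0.106 * -14 = -1.484
GE = 4.9 + -1.484
GE = 3.416

3.416


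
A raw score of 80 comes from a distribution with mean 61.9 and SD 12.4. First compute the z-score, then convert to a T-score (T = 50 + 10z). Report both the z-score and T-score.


z = (X - mean) / SD = (80 - 61.9) / 12.4
z = 18.1 / 12.4
z = 1.4597
T-score = T = 50 + 10z
Carry z at full precision (z = 18.1 / 12.4) into the conversion:
T-score = 50 + 10 * (18.1 / 12.4) = 50 + 181 / 12.4
T-score = 50 + 14.5968
T-score = 64.5968

64.5968


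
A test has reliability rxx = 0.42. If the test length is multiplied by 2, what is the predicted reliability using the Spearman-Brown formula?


r_new = (n * rxx) / (1 + (n-1) * rxx)
r_new = (2 * 0.42) / (1 + 1 * 0.42)
r_new = 0.84 / 1.42
r_new = 0.5915

0.5915


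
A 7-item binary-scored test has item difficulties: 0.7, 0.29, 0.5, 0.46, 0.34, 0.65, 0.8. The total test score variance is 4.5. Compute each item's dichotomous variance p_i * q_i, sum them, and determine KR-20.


For each item, compute p_i * q_i:
  Item 1: 0.7 * 0.3 = 0.21
  Item 2: 0.29 * 0.71 = 0.2059
  Item 3: 0.5 * 0.5 = 0.25
  Item 4: 0.46 * 0.54 = 0.2484
  Item 5: 0.34 * 0.66 = 0.2244
  Item 6: 0.65 * 0.35 = 0.2275
  Item 7: 0.8 * 0.2 = 0.16
Sum(p_i * q_i) = 0.21 + 0.2059 + 0.25 + 0.2484 + 0.2244 + 0.2275 + 0.16 = 1.5262
KR-20 = (k/(k-1)) * (1 - Sum(p_i*q_i) / Var_total)
= (7/6) * (1 - 1.5262/4.5)
= 1.1667 * 0.6608
KR-20 = 0.771

0.771


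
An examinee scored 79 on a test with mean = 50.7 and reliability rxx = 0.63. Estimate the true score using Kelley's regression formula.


T_est = rxx * X + (1 - rxx) * mean
T_est = 0.63 * 79 + 0.37 * 50.7
T_est = 49.77 + 18.759
T_est = 68.529

68.529


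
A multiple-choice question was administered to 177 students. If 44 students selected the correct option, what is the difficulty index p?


Item difficulty p = number correct / total examinees
p = 44 / 177
p = 0.2486

0.2486


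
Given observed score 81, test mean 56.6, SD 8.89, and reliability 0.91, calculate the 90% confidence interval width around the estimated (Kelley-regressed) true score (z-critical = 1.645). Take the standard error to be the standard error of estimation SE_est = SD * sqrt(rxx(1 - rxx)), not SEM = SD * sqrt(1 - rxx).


True score estimate = 0.91*81 + 0.09*56.6 = 78.804
SE_est = SD * sqrt(rxx * (1 - rxx)) = 8.89 * sqrt(0.91 * 0.09) = 8.89 * sqrt(0.0819) = 2.544156
CI = T_est +/- z * SE_est, so width = 2 * z * SE_est = 2 * 1.645 * 2.544156
Width = 8.3703

8.3703


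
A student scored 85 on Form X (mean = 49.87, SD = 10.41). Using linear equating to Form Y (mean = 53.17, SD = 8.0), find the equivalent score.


slope = SD_Y / SD_X = 8.0 / 10.41 ~ 0.7685
intercept = mean_Y - slope * mean_X = 53.17 - (8.0 / 10.41) * 49.87 ~ 14.8453
Y = slope * X + intercept. To avoid rounding drift from the rounded slope/intercept, evaluate the equivalent form Y = mean_Y + SD_Y * (X - mean_X) / SD_X at full precision:
Y = 53.17 + 8.0 * (85 - 49.87) / 10.41
Y = 53.17 + 8.0 * 35.13 / 10.41
Y = 53.17 + 281.04 / 10.41
Y = 53.17 + 26.9971
Y = 80.1671

80.1671


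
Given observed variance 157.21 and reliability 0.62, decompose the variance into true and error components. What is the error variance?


var_true = rxx * var_obs = 0.62 * 157.21 = 97.4702
var_error = var_obs - var_true
var_error = 157.21 - 97.4702
var_error = 59.7398

59.7398


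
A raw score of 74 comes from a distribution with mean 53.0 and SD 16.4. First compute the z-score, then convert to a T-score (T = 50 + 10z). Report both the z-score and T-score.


z = (X - mean) / SD = (74 - 53.0) / 16.4
z = 21.0 / 16.4
z = 1.2805
T-score = T = 50 + 10z
Carry z at full precision (z = 21.0 / 16.4) into the conversion:
T-score = 50 + 10 * (21.0 / 16.4) = 50 + 210 / 16.4
T-score = 50 + 12.8049
T-score = 62.8049

62.8049


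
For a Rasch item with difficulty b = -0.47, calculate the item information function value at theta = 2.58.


P = 1/(1+exp(-(2.58--0.47))) = 0.9548
I = P*(1-P) = 0.9548 * 0.0452
I = 0.0432

0.0432


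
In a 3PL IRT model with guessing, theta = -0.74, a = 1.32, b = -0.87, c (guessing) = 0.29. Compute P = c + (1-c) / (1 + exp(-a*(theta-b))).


logit = 1.32*(-0.74 - -0.87) = 0.1716
P* = 1/(1 + exp(-0.1716)) = 0.5428
P = 0.29 + (1 - 0.29) * 0.5428
P = 0.6754

0.6754


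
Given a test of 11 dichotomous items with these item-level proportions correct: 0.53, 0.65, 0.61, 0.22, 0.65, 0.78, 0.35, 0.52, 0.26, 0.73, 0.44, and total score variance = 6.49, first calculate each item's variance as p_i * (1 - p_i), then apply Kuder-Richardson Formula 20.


For each item, compute p_i * q_i:
  Item 1: 0.53 * 0.47 = 0.2491
  Item 2: 0.65 * 0.35 = 0.2275
  Item 3: 0.61 * 0.39 = 0.2379
  Item 4: 0.22 * 0.78 = 0.1716
  Item 5: 0.65 * 0.35 = 0.2275
  Item 6: 0.78 * 0.22 = 0.1716
  Item 7: 0.35 * 0.65 = 0.2275
  Item 8: 0.52 * 0.48 = 0.2496
  Item 9: 0.26 * 0.74 = 0.1924
  Item 10: 0.73 * 0.27 = 0.1971
  Item 11: 0.44 * 0.56 = 0.2464
Sum(p_i * q_i) = 0.2491 + 0.2275 + 0.2379 + 0.1716 + 0.2275 + 0.1716 + 0.2275 + 0.2496 + 0.1924 + 0.1971 + 0.2464 = 2.3982
KR-20 = (k/(k-1)) * (1 - Sum(p_i*q_i) / Var_total)
= (11/10) * (1 - 2.3982/6.49)
= 1.1 * 0.6305
KR-20 = 0.6935

0.6935


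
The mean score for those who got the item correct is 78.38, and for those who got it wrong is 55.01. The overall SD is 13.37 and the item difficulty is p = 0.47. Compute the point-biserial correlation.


q = 1 - p = 0.53
rpb = ((M1 - M0) / SD) * sqrt(p * q)
rpb = ((78.38 - 55.01) / 13.37) * sqrt(0.47 * 0.53)
rpb = 0.8724

0.8724


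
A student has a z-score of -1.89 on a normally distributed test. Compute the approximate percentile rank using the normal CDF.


CDF(z) = 0.5 * (1 + erf(z/sqrt(2)))
erf(-1.3364) = -0.9412
CDF = 0.0294
Percentile rank = 0.0294 * 100 = 2.94

2.94


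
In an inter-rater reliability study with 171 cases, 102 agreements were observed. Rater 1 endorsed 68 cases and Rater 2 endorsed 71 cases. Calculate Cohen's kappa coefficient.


P_o = 102/171 = 0.596491
P_e = (68*71 + 103*100) / 29241 = 0.517356
kappa = (P_o - P_e) / (1 - P_e)
kappa = (0.596491 - 0.517356) / (1 - 0.517356)
kappa = 0.164

0.164


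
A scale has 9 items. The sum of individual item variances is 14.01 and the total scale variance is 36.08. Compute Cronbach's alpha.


alpha = (k/(k-1)) * (1 - sum(si^2)/s_total^2)
= (9/8) * (1 - 14.01/36.08)
alpha = 0.6882

0.6882


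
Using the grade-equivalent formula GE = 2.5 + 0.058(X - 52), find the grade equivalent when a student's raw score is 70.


raw - median = 70 - 52 = 18
slope * diff = 0.058 * 18 = 1.044
GE = 2.5 + 1.044
GE = 3.544

3.544


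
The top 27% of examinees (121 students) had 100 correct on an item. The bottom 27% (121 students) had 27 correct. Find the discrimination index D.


p_upper = 100/121 = 0.8264
p_lower = 27/121 = 0.2231
D = 0.8264 - 0.2231 = 0.6033

0.6033


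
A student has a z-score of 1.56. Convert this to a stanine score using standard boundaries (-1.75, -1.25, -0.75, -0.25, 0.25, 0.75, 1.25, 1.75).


Stanine boundaries: [-1.75, -1.25, -0.75, -0.25, 0.25, 0.75, 1.25, 1.75]
z = 1.56
Check each boundary:
  z >= -1.75 -> could be stanine 2
  z >= -1.25 -> could be stanine 3
  z >= -0.75 -> could be stanine 4
  z >= -0.25 -> could be stanine 5
  z >= 0.25 -> could be stanine 6
  z >= 0.75 -> could be stanine 7
  z >= 1.25 -> could be stanine 8
  z < 1.75
Highest qualifying boundary gives stanine = 8

8


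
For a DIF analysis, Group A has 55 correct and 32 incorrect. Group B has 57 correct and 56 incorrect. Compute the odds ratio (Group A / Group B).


Odds_A = 55/32 = 1.7188
Odds_B = 57/56 = 1.0179
OR = Odds_A / Odds_B = 1.7188 / 1.0179
Exactly, OR = (55 * 56) / (32 * 57) = 3080 / 1824
OR = 1.6886

1.6886


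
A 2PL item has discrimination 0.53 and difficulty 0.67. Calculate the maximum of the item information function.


For 2PL, max info at theta = b = 0.67
I_max = a^2 / 4 = 0.53^2 / 4
= 0.2809 / 4
I_max = 0.0702

0.0702


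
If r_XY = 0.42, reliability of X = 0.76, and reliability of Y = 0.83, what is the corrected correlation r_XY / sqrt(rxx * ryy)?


r_corrected = rxy / sqrt(rxx * ryy)
= 0.42 / sqrt(0.76 * 0.83)
= 0.42 / sqrt(0.6308)
= 0.42 / 0.794229
r_corrected = 0.5288

0.5288


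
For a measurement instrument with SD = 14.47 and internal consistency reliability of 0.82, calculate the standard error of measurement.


SEM = SD * sqrt(1 - rxx)
SEM = 14.47 * sqrt(1 - 0.82)
SEM = 14.47 * sqrt(0.18) = 14.47 * 0.424264
SEM = 6.1391

6.1391


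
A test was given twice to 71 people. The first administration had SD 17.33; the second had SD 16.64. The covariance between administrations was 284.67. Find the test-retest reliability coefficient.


r = cov(X,Y) / (SD_X * SD_Y)
r = 284.67 / (17.33 * 16.64)
r = 284.67 / 288.3712
r = 0.9872

0.9872


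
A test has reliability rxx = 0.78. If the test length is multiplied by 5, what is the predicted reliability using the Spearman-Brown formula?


r_new = (n * rxx) / (1 + (n-1) * rxx)
r_new = (5 * 0.78) / (1 + 4 * 0.78)
r_new = 3.9 / 4.12
r_new = 0.9466

0.9466


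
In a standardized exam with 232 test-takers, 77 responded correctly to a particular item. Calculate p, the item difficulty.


Item difficulty p = number correct / total examinees
p = 77 / 232
p = 0.3319

0.3319


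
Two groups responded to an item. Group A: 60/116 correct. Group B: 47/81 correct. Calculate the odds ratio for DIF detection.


Odds_A = 60/56 = 1.0714
Odds_B = 47/34 = 1.3824
OR = Odds_A / Odds_B = 1.0714 / 1.3824
Exactly, OR = (60 * 34) / (56 * 47) = 2040 / 2632
OR = 0.7751

0.7751


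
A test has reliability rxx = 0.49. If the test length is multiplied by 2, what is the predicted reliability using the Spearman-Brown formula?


r_new = (n * rxx) / (1 + (n-1) * rxx)
r_new = (2 * 0.49) / (1 + 1 * 0.49)
r_new = 0.98 / 1.49
r_new = 0.6577

0.6577


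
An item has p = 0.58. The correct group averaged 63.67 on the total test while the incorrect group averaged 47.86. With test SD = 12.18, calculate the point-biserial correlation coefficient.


q = 1 - p = 0.42
rpb = ((M1 - M0) / SD) * sqrt(p * q)
rpb = ((63.67 - 47.86) / 12.18) * sqrt(0.58 * 0.42)
rpb = 0.6407

0.6407


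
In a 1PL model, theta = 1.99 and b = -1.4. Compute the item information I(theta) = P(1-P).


P = 1/(1+exp(-(1.99--1.4))) = 0.9674
I = P*(1-P) = 0.9674 * 0.0326
I = 0.0315

0.0315


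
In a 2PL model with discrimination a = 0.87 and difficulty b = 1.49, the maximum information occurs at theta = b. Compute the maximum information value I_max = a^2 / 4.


For 2PL, max info at theta = b = 1.49
I_max = a^2 / 4 = 0.87^2 / 4
= 0.7569 / 4
I_max = 0.1892

0.1892


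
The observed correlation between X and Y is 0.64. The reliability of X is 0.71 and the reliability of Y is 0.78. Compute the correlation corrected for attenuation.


r_corrected = rxy / sqrt(rxx * ryy)
= 0.64 / sqrt(0.71 * 0.78)
= 0.64 / sqrt(0.5538)
= 0.64 / 0.744177
r_corrected = 0.86

0.86


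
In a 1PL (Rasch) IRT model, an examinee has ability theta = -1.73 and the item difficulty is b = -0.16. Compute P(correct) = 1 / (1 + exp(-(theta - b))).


theta - b = -1.73 - -0.16 = -1.57
exp(-(theta - b)) = exp(1.57) = 4.8066
P = 1 / (1 + 4.8066)
P = 0.1722

0.1722


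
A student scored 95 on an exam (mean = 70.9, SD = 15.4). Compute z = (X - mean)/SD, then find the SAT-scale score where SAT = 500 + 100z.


z = (X - mean) / SD = (95 - 70.9) / 15.4
z = 24.1 / 15.4
z = 1.5649
SAT-scale = SAT = 500 + 100z
Carry z at full precision (z = 24.1 / 15.4) into the conversion:
SAT-scale = 500 + 100 * (24.1 / 15.4) = 500 + 2410 / 15.4
SAT-scale = 500 + 156.4935
SAT-scale = 656.4935

656.4935


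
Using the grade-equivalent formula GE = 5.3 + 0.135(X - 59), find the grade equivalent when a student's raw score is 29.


raw - median = 29 - 59 = -30
slope * diff = 0.135 * -30 = -4.05
GE = 5.3 + -4.05
GE = 1.25

1.25


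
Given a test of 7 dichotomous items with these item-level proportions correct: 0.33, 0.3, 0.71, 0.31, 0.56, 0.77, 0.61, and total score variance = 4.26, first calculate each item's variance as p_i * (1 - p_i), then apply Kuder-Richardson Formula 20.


For each item, compute p_i * q_i:
  Item 1: 0.33 * 0.67 = 0.2211
  Item 2: 0.3 * 0.7 = 0.21
  Item 3: 0.71 * 0.29 = 0.2059
  Item 4: 0.31 * 0.69 = 0.2139
  Item 5: 0.56 * 0.44 = 0.2464
  Item 6: 0.77 * 0.23 = 0.1771
  Item 7: 0.61 * 0.39 = 0.2379
Sum(p_i * q_i) = 0.2211 + 0.21 + 0.2059 + 0.2139 + 0.2464 + 0.1771 + 0.2379 = 1.5123
KR-20 = (k/(k-1)) * (1 - Sum(p_i*q_i) / Var_total)
= (7/6) * (1 - 1.5123/4.26)
= 1.1667 * 0.645
KR-20 = 0.7525

0.7525


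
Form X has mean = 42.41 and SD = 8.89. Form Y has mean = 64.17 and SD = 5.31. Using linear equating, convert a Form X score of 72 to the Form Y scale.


slope = SD_Y / SD_X = 5.31 / 8.89 ~ 0.5973
intercept = mean_Y - slope * mean_X = 64.17 - (5.31 / 8.89) * 42.41 ~ 38.8385
Y = slope * X + intercept. To avoid rounding drift from the rounded slope/intercept, evaluate the equivalent form Y = mean_Y + SD_Y * (X - mean_X) / SD_X at full precision:
Y = 64.17 + 5.31 * (72 - 42.41) / 8.89
Y = 64.17 + 5.31 * 29.59 / 8.89
Y = 64.17 + 157.1229 / 8.89
Y = 64.17 + 17.6741
Y = 81.8441

81.8441


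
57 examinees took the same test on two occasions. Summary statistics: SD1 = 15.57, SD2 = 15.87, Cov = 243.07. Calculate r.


r = cov(X,Y) / (SD_X * SD_Y)
r = 243.07 / (15.57 * 15.87)
r = 243.07 / 247.0959
r = 0.9837

0.9837


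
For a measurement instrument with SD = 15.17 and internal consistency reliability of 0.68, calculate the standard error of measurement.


SEM = SD * sqrt(1 - rxx)
SEM = 15.17 * sqrt(1 - 0.68)
SEM = 15.17 * sqrt(0.32) = 15.17 * 0.565685
SEM = 8.5814

8.5814


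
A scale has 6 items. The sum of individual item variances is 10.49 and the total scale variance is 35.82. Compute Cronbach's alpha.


alpha = (k/(k-1)) * (1 - sum(si^2)/s_total^2)
= (6/5) * (1 - 10.49/35.82)
alpha = 0.8486

0.8486


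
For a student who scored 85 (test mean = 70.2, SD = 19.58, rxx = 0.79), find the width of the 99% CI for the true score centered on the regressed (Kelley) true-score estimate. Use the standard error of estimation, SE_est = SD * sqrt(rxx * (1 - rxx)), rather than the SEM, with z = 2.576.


True score estimate = 0.79*85 + 0.21*70.2 = 81.892
SE_est = SD * sqrt(rxx * (1 - rxx)) = 19.58 * sqrt(0.79 * 0.21) = 19.58 * sqrt(0.1659) = 7.975095
CI = T_est +/- z * SE_est, so width = 2 * z * SE_est = 2 * 2.576 * 7.975095
Width = 41.0877

41.0877


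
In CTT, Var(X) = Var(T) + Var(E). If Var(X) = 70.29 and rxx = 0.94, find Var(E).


var_true = rxx * var_obs = 0.94 * 70.29 = 66.0726
var_error = var_obs - var_true
var_error = 70.29 - 66.0726
var_error = 4.2174

4.2174


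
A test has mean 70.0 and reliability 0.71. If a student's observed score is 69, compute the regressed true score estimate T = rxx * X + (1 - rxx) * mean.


T_est = rxx * X + (1 - rxx) * mean
T_est = 0.71 * 69 + 0.29 * 70.0
T_est = 48.99 + 20.3
T_est = 69.29

69.29


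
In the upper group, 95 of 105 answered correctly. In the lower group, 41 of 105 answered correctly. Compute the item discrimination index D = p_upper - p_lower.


p_upper = 95/105 = 0.9048
p_lower = 41/105 = 0.3905
D = 0.9048 - 0.3905 = 0.5143

0.5143


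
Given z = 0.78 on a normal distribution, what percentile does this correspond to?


CDF(z) = 0.5 * (1 + erf(z/sqrt(2)))
erf(0.5515) = 0.5646
CDF = 0.7823
Percentile rank = 0.7823 * 100 = 78.23

78.23


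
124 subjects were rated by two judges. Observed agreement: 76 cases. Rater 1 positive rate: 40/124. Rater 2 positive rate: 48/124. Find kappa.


P_o = 76/124 = 0.612903
P_e = (40*48 + 84*76) / 15376 = 0.540062
kappa = (P_o - P_e) / (1 - P_e)
kappa = (0.612903 - 0.540062) / (1 - 0.540062)
kappa = 0.1584

0.1584


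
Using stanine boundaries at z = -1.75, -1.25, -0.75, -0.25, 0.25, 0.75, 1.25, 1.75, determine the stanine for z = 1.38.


Stanine boundaries: [-1.75, -1.25, -0.75, -0.25, 0.25, 0.75, 1.25, 1.75]
z = 1.38
Check each boundary:
  z >= -1.75 -> could be stanine 2
  z >= -1.25 -> could be stanine 3
  z >= -0.75 -> could be stanine 4
  z >= -0.25 -> could be stanine 5
  z >= 0.25 -> could be stanine 6
  z >= 0.75 -> could be stanine 7
  z >= 1.25 -> could be stanine 8
  z < 1.75
Highest qualifying boundary gives stanine = 8

8


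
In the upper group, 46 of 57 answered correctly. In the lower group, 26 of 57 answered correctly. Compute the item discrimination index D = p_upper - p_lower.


p_upper = 46/57 = 0.807
p_lower = 26/57 = 0.4561
D = 0.807 - 0.4561 = 0.3509

0.3509


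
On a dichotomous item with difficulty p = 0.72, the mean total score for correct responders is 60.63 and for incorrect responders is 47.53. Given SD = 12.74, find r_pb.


q = 1 - p = 0.28
rpb = ((M1 - M0) / SD) * sqrt(p * q)
rpb = ((60.63 - 47.53) / 12.74) * sqrt(0.72 * 0.28)
rpb = 0.4617

0.4617


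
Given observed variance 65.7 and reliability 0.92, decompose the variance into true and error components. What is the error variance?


var_true = rxx * var_obs = 0.92 * 65.7 = 60.444
var_error = var_obs - var_true
var_error = 65.7 - 60.444
var_error = 5.256

5.256


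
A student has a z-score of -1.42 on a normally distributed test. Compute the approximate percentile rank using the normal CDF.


CDF(z) = 0.5 * (1 + erf(z/sqrt(2)))
erf(-1.0041) = -0.8444
CDF = 0.0778
Percentile rank = 0.0778 * 100 = 7.78

7.78


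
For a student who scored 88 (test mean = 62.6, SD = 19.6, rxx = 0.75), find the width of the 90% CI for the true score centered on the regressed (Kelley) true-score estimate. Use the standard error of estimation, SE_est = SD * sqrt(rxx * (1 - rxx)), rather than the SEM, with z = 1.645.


True score estimate = 0.75*88 + 0.25*62.6 = 81.65
SE_est = SD * sqrt(rxx * (1 - rxx)) = 19.6 * sqrt(0.75 * 0.25) = 19.6 * sqrt(0.1875) = 8.487049
CI = T_est +/- z * SE_est, so width = 2 * z * SE_est = 2 * 1.645 * 8.487049
Width = 27.9224

27.9224


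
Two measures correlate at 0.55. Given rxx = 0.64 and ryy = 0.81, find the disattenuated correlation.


r_corrected = rxy / sqrt(rxx * ryy)
= 0.55 / sqrt(0.64 * 0.81)
= 0.55 / sqrt(0.5184)
= 0.55 / 0.72
r_corrected = 0.7639

0.7639


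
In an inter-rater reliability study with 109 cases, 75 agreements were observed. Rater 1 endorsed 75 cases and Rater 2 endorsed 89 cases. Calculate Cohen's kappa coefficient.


P_o = 75/109 = 0.688073
P_e = (75*89 + 34*20) / 11881 = 0.619056
kappa = (P_o - P_e) / (1 - P_e)
kappa = (0.688073 - 0.619056) / (1 - 0.619056)
kappa = 0.1812

0.1812


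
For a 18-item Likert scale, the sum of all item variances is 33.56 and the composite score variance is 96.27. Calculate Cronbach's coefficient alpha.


alpha = (k/(k-1)) * (1 - sum(si^2)/s_total^2)
= (18/17) * (1 - 33.56/96.27)
alpha = 0.6897

0.6897


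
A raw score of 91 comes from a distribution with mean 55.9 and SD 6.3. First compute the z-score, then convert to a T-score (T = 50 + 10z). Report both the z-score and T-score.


z = (X - mean) / SD = (91 - 55.9) / 6.3
z = 35.1 / 6.3
z = 5.5714
T-score = T = 50 + 10z
Carry z at full precision (z = 35.1 / 6.3) into the conversion:
T-score = 50 + 10 * (35.1 / 6.3) = 50 + 351 / 6.3
T-score = 50 + 55.7143
T-score = 105.7143

105.7143


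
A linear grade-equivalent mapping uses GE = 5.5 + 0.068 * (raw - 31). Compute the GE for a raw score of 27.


raw - median = 27 - 31 = -4
slope * diff = 0.068 * -4 = -0.272
GE = 5.5 + -0.272
GE = 5.228

5.228


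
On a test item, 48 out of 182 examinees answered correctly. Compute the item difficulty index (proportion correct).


Item difficulty p = number correct / total examinees
p = 48 / 182
p = 0.2637

0.2637


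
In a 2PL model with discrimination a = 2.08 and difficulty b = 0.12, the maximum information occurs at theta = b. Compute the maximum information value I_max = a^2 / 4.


For 2PL, max info at theta = b = 0.12
I_max = a^2 / 4 = 2.08^2 / 4
= 4.3264 / 4
I_max = 1.0816

1.0816


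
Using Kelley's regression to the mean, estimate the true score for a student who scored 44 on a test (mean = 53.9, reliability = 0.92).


T_est = rxx * X + (1 - rxx) * mean
T_est = 0.92 * 44 + 0.08 * 53.9
T_est = 40.48 + 4.312
T_est = 44.792

44.792


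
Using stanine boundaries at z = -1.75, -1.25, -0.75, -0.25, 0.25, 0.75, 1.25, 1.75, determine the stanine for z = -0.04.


Stanine boundaries: [-1.75, -1.25, -0.75, -0.25, 0.25, 0.75, 1.25, 1.75]
z = -0.04
Check each boundary:
  z >= -1.75 -> could be stanine 2
  z >= -1.25 -> could be stanine 3
  z >= -0.75 -> could be stanine 4
  z >= -0.25 -> could be stanine 5
  z < 0.25
  z < 0.75
  z < 1.25
  z < 1.75
Highest qualifying boundary gives stanine = 5

5


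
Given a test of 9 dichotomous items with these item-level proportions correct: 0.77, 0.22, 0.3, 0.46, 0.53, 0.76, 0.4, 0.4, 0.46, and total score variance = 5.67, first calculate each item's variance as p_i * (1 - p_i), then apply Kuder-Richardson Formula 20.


For each item, compute p_i * q_i:
  Item 1: 0.77 * 0.23 = 0.1771
  Item 2: 0.22 * 0.78 = 0.1716
  Item 3: 0.3 * 0.7 = 0.21
  Item 4: 0.46 * 0.54 = 0.2484
  Item 5: 0.53 * 0.47 = 0.2491
  Item 6: 0.76 * 0.24 = 0.1824
  Item 7: 0.4 * 0.6 = 0.24
  Item 8: 0.4 * 0.6 = 0.24
  Item 9: 0.46 * 0.54 = 0.2484
Sum(p_i * q_i) = 0.1771 + 0.1716 + 0.21 + 0.2484 + 0.2491 + 0.1824 + 0.24 + 0.24 + 0.2484 = 1.967
KR-20 = (k/(k-1)) * (1 - Sum(p_i*q_i) / Var_total)
= (9/8) * (1 - 1.967/5.67)
= 1.125 * 0.6531
KR-20 = 0.7347

0.7347


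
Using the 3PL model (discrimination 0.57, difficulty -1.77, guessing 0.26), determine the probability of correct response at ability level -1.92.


logit = 0.57*(-1.92 - -1.77) = -0.0855
P* = 1/(1 + exp(--0.0855)) = 0.4786
P = 0.26 + (1 - 0.26) * 0.4786
P = 0.6142

0.6142


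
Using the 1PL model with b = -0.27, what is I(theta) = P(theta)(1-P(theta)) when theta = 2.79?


P = 1/(1+exp(-(2.79--0.27))) = 0.9552
I = P*(1-P) = 0.9552 * 0.0448
I = 0.0428

0.0428


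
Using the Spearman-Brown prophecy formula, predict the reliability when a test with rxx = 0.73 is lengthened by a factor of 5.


r_new = (n * rxx) / (1 + (n-1) * rxx)
r_new = (5 * 0.73) / (1 + 4 * 0.73)
r_new = 3.65 / 3.92
r_new = 0.9311

0.9311


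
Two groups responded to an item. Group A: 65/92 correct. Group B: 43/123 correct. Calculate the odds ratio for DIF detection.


Odds_A = 65/27 = 2.4074
Odds_B = 43/80 = 0.5375
OR = Odds_A / Odds_B = 2.4074 / 0.5375
Exactly, OR = (65 * 80) / (27 * 43) = 5200 / 1161
OR = 4.4789

4.4789


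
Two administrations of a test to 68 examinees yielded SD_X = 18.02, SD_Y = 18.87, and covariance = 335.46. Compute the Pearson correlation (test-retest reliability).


r = cov(X,Y) / (SD_X * SD_Y)
r = 335.46 / (18.02 * 18.87)
r = 335.46 / 340.0374
r = 0.9865

0.9865


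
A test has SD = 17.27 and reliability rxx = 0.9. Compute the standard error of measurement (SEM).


SEM = SD * sqrt(1 - rxx)
SEM = 17.27 * sqrt(1 - 0.9)
SEM = 17.27 * sqrt(0.1) = 17.27 * 0.316228
SEM = 5.4613

5.4613


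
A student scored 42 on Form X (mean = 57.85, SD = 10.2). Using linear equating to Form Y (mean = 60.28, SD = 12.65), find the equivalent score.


slope = SD_Y / SD_X = 12.65 / 10.2 ~ 1.2402
intercept = mean_Y - slope * mean_X = 60.28 - (12.65 / 10.2) * 57.85 ~ -11.4653
Y = slope * X + intercept. To avoid rounding drift from the rounded slope/intercept, evaluate the equivalent form Y = mean_Y + SD_Y * (X - mean_X) / SD_X at full precision:
Y = 60.28 + 12.65 * (42 - 57.85) / 10.2
Y = 60.28 - 12.65 * 15.85 / 10.2
Y = 60.28 - 200.5025 / 10.2
Y = 60.28 - 19.6571
Y = 40.6229

40.6229


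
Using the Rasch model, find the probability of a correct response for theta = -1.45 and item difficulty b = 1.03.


theta - b = -1.45 - 1.03 = -2.48
exp(-(theta - b)) = exp(2.48) = 11.9413
P = 1 / (1 + 11.9413)
P = 0.0773

0.0773


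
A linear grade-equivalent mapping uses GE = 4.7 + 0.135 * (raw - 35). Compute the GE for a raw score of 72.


raw - median = 72 - 35 = 37
slope * diff = 0.135 * 37 = 4.995
GE = 4.7 + 4.995
GE = 9.695

9.695


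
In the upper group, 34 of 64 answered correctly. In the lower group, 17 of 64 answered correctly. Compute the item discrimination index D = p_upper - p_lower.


p_upper = 34/64 = 0.5312
p_lower = 17/64 = 0.2656
D = 0.5312 - 0.2656 = 0.2656

0.2656


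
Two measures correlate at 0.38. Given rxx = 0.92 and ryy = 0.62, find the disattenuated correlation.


r_corrected = rxy / sqrt(rxx * ryy)
= 0.38 / sqrt(0.92 * 0.62)
= 0.38 / sqrt(0.5704)
= 0.38 / 0.755248
r_corrected = 0.5031

0.5031


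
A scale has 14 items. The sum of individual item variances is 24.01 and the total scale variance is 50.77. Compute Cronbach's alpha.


alpha = (k/(k-1)) * (1 - sum(si^2)/s_total^2)
= (14/13) * (1 - 24.01/50.77)
alpha = 0.5676

0.5676


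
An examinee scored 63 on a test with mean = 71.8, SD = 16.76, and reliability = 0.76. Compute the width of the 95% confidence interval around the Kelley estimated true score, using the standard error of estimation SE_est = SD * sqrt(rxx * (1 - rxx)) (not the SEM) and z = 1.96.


True score estimate = 0.76*63 + 0.24*71.8 = 65.112
SE_est = SD * sqrt(rxx * (1 - rxx)) = 16.76 * sqrt(0.76 * 0.24) = 16.76 * sqrt(0.1824) = 7.157913
CI = T_est +/- z * SE_est, so width = 2 * z * SE_est = 2 * 1.96 * 7.157913
Width = 28.059

28.059


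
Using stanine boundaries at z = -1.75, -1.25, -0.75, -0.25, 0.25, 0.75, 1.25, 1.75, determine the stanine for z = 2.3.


Stanine boundaries: [-1.75, -1.25, -0.75, -0.25, 0.25, 0.75, 1.25, 1.75]
z = 2.3
Check each boundary:
  z >= -1.75 -> could be stanine 2
  z >= -1.25 -> could be stanine 3
  z >= -0.75 -> could be stanine 4
  z >= -0.25 -> could be stanine 5
  z >= 0.25 -> could be stanine 6
  z >= 0.75 -> could be stanine 7
  z >= 1.25 -> could be stanine 8
  z >= 1.75 -> could be stanine 9
Highest qualifying boundary gives stanine = 9

9


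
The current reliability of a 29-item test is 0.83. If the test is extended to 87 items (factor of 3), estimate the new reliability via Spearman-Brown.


r_new = (n * rxx) / (1 + (n-1) * rxx)
r_new = (3 * 0.83) / (1 + 2 * 0.83)
r_new = 2.49 / 2.66
r_new = 0.9361

0.9361


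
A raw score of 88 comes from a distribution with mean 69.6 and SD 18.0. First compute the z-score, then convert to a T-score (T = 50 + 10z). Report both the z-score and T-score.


z = (X - mean) / SD = (88 - 69.6) / 18.0
z = 18.4 / 18.0
z = 1.0222
T-score = T = 50 + 10z
Carry z at full precision (z = 18.4 / 18.0) into the conversion:
T-score = 50 + 10 * (18.4 / 18.0) = 50 + 184 / 18.0
T-score = 50 + 10.2222
T-score = 60.2222

60.2222
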